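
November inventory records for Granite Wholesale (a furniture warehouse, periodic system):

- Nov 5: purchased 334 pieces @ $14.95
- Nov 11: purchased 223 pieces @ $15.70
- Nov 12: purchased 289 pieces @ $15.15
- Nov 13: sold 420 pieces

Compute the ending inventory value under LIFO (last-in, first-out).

Nov 13, 420 sold [LIFO — newest first]: 289 @ $15.15 + 131 @ $15.70 = $6,435.05
Ending inventory: 334 @ $14.95 + 92 @ $15.70 = $6,437.70
Check: goods available $12,872.75 = COGS $6,435.05 + ending $6,437.70

Ending inventory = $6,437.70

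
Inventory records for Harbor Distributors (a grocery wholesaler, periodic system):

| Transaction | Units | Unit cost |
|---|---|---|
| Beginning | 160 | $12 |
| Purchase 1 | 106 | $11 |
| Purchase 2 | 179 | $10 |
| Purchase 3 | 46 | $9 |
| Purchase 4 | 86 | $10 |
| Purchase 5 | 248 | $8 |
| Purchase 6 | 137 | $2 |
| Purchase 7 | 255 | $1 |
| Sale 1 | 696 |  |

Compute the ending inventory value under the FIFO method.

Ending inventory = $1,561

Sale 1 (696) [FIFO — oldest first]: 160 @ $12 + 106 @ $11 + 179 @ $10 + 46 @ $9 + 86 @ $10 + 119 @ $8 = $7,102
Ending inventory: 129 @ $8 + 137 @ $2 + 255 @ $1 = $1,561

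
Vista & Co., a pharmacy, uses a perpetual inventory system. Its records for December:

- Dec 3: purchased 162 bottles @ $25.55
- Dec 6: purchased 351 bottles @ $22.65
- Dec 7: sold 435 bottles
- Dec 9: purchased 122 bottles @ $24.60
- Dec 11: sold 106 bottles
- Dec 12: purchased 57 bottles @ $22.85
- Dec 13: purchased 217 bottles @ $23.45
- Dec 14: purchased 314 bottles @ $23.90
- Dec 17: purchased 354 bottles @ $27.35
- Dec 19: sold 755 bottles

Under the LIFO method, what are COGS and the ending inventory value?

COGS = $31,930.60; ending inventory = $6,737.45

Dec 7, 435 sold [LIFO — newest first]: 351 @ $22.65 + 84 @ $25.55 = $10,096.35
Dec 11, 106 sold [LIFO — newest first]: 106 @ $24.60 = $2,607.60
Dec 19, 755 sold [LIFO — newest first]: 354 @ $27.35 + 314 @ $23.90 + 87 @ $23.45 = $19,226.65
Total COGS = $10,096.35 + $2,607.60 + $19,226.65 = $31,930.60
Ending inventory: 78 @ $25.55 + 16 @ $24.60 + 57 @ $22.85 + 130 @ $23.45 = $6,737.45
Check: goods available $38,668.05 = COGS $31,930.60 + ending $6,737.45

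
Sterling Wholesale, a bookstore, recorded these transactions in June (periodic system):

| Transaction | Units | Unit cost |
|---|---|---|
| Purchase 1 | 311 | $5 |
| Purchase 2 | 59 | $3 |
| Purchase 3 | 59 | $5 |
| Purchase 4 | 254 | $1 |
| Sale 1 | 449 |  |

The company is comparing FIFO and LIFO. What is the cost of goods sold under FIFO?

FIFO COGS: 311 @ $5 + 59 @ $3 + 59 @ $5 + 20 @ $1 = $2,047
LIFO COGS: 254 @ $1 + 59 @ $5 + 59 @ $3 + 77 @ $5 = $1,111

COGS = $2,047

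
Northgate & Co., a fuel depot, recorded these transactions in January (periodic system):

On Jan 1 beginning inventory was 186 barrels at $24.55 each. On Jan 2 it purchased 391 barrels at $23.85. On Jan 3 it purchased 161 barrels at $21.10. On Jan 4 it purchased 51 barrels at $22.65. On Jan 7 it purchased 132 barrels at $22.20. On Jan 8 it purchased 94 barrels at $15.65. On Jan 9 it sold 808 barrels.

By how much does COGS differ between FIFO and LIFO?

FIFO COGS: 186 @ $24.55 + 391 @ $23.85 + 161 @ $21.10 + 51 @ $22.65 + 19 @ $22.20 = $18,865.70
LIFO COGS: 94 @ $15.65 + 132 @ $22.20 + 51 @ $22.65 + 161 @ $21.10 + 370 @ $23.85 = $17,778.25
Difference = |$18,865.70 − $17,778.25| = $1,087.45

$1,087.45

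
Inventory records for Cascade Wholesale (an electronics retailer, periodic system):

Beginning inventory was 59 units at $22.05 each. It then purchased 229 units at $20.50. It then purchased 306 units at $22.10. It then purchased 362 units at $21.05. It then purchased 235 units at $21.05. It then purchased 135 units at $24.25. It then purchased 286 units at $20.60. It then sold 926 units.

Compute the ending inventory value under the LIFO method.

Sale 1 (926) [LIFO — newest first]: 286 @ $20.60 + 135 @ $24.25 + 235 @ $21.05 + 270 @ $21.05 = $19,795.60
Ending inventory: 59 @ $22.05 + 229 @ $20.50 + 306 @ $22.10 + 92 @ $21.05 = $14,694.65

Ending inventory = $14,694.65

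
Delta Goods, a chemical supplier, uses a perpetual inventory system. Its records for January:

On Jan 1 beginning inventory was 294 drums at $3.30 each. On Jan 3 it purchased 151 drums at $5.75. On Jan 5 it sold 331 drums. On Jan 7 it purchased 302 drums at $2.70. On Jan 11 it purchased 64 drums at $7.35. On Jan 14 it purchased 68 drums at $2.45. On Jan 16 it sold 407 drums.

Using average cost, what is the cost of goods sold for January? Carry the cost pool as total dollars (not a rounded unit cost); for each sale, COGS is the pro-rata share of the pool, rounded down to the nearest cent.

COGS = $2,795.96

After Jan 1: 294 on hand, pool $970.20 (≈ $3.3000 each)
After Jan 3: 445 on hand, pool $1,838.45 (≈ $4.1313 each)
Jan 5, sell 331: 331/445 × $1,838.45 → $1,367.47
After Jan 7: 416 on hand, pool $1,286.38 (≈ $3.0923 each)
After Jan 11: 480 on hand, pool $1,756.78 (≈ $3.6600 each)
After Jan 14: 548 on hand, pool $1,923.38 (≈ $3.5098 each)
Jan 16, sell 407: 407/548 × $1,923.38 → $1,428.49
Total COGS = $1,367.47 + $1,428.49 = $2,795.96
Ending inventory (cost pool remaining) = $494.89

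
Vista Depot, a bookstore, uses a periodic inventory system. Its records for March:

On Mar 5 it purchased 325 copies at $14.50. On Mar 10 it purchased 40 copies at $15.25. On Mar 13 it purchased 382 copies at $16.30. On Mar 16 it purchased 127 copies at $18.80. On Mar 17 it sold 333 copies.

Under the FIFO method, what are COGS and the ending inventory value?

Mar 17, 333 sold [FIFO — oldest first]: 325 @ $14.50 + 8 @ $15.25 = $4,834.50
Ending inventory: 32 @ $15.25 + 382 @ $16.30 + 127 @ $18.80 = $9,102.20

COGS = $4,834.50; ending inventory = $9,102.20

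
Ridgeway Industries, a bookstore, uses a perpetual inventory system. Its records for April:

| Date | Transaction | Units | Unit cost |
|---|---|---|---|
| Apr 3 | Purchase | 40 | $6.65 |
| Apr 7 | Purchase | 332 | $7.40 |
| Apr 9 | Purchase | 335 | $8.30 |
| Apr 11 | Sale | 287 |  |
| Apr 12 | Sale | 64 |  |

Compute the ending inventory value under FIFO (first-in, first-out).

Apr 11, 287 sold [FIFO — oldest first]: 40 @ $6.65 + 247 @ $7.40 = $2,093.80
Apr 12, 64 sold [FIFO — oldest first]: 64 @ $7.40 = $473.60
Total COGS = $2,093.80 + $473.60 = $2,567.40
Ending inventory: 21 @ $7.40 + 335 @ $8.30 = $2,935.90

Ending inventory = $2,935.90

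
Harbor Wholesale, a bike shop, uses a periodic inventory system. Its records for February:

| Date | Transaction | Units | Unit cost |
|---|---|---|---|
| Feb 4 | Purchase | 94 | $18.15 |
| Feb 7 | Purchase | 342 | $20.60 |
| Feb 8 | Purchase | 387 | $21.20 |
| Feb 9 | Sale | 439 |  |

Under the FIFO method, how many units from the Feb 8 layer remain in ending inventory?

384

Feb 9, 439 sold [FIFO — oldest first]: 94 @ $18.15 + 342 @ $20.60 + 3 @ $21.20 = $8,814.90
Ending inventory: 384 @ $21.20 = $8,140.80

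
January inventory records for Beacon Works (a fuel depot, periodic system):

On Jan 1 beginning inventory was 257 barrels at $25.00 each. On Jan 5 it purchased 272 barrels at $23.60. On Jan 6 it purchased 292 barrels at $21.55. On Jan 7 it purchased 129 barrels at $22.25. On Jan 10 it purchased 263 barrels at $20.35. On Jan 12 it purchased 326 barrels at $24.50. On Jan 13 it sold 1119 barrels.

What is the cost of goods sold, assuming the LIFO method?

Jan 13, 1119 sold [LIFO — newest first]: 326 @ $24.50 + 263 @ $20.35 + 129 @ $22.25 + 292 @ $21.55 + 109 @ $23.60 = $25,074.30
Ending inventory: 257 @ $25.00 + 163 @ $23.60 = $10,271.80

COGS = $25,074.30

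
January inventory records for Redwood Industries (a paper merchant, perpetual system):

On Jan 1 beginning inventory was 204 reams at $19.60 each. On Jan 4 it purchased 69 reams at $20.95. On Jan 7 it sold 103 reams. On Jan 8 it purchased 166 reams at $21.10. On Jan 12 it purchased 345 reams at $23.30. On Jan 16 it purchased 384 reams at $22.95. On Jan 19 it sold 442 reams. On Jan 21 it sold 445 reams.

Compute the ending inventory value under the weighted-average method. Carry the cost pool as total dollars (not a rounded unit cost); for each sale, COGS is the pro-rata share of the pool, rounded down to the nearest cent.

After Jan 1: 204 on hand, pool $3,998.40 (≈ $19.6000 each)
After Jan 4: 273 on hand, pool $5,443.95 (≈ $19.9412 each)
Jan 7, sell 103: 103/273 × $5,443.95 → $2,053.94
After Jan 8: 336 on hand, pool $6,892.61 (≈ $20.5137 each)
After Jan 12: 681 on hand, pool $14,931.11 (≈ $21.9253 each)
After Jan 16: 1065 on hand, pool $23,743.91 (≈ $22.2948 each)
Jan 19, sell 442: 442/1065 × $23,743.91 → $9,854.28
Jan 21, sell 445: 445/623 × $13,889.63 → $9,921.16
Total COGS = $2,053.94 + $9,854.28 + $9,921.16 = $21,829.38
Ending inventory (cost pool remaining) = $3,968.47
Check: goods available $25,797.85 = COGS $21,829.38 + ending $3,968.47

Ending inventory = $3,968.47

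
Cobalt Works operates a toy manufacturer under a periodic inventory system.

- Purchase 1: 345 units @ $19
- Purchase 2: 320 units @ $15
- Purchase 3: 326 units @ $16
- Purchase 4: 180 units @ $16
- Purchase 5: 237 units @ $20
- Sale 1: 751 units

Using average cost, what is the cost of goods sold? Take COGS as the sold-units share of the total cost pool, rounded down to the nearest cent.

Sale 1, sell 751: 751/1408 × $24,191.00 → $12,903.01
Ending inventory (cost pool remaining) = $11,287.99

COGS = $12,903.01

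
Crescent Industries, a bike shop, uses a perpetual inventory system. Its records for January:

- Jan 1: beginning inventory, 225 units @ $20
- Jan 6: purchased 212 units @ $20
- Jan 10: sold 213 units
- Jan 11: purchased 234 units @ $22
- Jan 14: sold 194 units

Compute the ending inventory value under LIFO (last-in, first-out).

Jan 10, 213 sold [LIFO — newest first]: 212 @ $20 + 1 @ $20 = $4,260
Jan 14, 194 sold [LIFO — newest first]: 194 @ $22 = $4,268
Total COGS = $4,260 + $4,268 = $8,528
Ending inventory: 224 @ $20 + 40 @ $22 = $5,360

Ending inventory = $5,360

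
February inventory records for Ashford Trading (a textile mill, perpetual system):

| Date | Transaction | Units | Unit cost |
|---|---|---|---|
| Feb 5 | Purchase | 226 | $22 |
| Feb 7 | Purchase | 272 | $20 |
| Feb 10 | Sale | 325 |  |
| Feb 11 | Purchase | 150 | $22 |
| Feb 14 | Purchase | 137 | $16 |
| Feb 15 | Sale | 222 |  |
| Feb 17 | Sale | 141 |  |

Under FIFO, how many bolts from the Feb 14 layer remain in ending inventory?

Feb 10, 325 sold [FIFO — oldest first]: 226 @ $22 + 99 @ $20 = $6,952
Feb 15, 222 sold [FIFO — oldest first]: 173 @ $20 + 49 @ $22 = $4,538
Feb 17, 141 sold [FIFO — oldest first]: 101 @ $22 + 40 @ $16 = $2,862
Total COGS = $6,952 + $4,538 + $2,862 = $14,352
Ending inventory: 97 @ $16 = $1,552

97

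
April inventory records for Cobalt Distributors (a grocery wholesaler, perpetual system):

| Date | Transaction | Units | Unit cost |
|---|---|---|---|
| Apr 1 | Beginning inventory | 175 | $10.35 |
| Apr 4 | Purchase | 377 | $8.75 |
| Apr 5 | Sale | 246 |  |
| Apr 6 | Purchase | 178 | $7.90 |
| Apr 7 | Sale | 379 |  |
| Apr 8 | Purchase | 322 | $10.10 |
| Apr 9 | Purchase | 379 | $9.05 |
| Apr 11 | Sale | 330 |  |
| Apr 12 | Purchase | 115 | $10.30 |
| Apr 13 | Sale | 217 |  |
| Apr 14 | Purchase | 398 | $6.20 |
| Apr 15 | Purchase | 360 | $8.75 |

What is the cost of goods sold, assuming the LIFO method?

Apr 5, 246 sold [LIFO — newest first]: 246 @ $8.75 = $2,152.50
Apr 7, 379 sold [LIFO — newest first]: 178 @ $7.90 + 131 @ $8.75 + 70 @ $10.35 = $3,276.95
Apr 11, 330 sold [LIFO — newest first]: 330 @ $9.05 = $2,986.50
Apr 13, 217 sold [LIFO — newest first]: 115 @ $10.30 + 49 @ $9.05 + 53 @ $10.10 = $2,163.25
Total COGS = $2,152.50 + $3,276.95 + $2,986.50 + $2,163.25 = $10,579.20
Ending inventory: 105 @ $10.35 + 269 @ $10.10 + 398 @ $6.20 + 360 @ $8.75 = $9,421.25
Check: goods available $20,000.45 = COGS $10,579.20 + ending $9,421.25

COGS = $10,579.20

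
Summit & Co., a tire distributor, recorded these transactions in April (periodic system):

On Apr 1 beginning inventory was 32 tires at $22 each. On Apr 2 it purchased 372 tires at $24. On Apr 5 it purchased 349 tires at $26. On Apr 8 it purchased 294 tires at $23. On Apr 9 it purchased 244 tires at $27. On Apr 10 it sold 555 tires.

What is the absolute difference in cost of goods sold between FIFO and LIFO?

$234

FIFO COGS: 32 @ $22 + 372 @ $24 + 151 @ $26 = $13,558
LIFO COGS: 244 @ $27 + 294 @ $23 + 17 @ $26 = $13,792
Difference = |$13,558 − $13,792| = $234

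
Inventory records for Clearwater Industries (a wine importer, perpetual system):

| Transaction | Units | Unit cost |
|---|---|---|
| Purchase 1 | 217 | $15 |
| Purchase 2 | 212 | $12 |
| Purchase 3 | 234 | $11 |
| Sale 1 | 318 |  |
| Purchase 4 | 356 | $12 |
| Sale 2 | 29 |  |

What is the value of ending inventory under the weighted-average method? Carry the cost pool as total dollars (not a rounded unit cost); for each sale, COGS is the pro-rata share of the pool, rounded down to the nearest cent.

After Purchase 1: 217 on hand, pool $3,255.00 (≈ $15.0000 each)
After Purchase 2: 429 on hand, pool $5,799.00 (≈ $13.5175 each)
After Purchase 3: 663 on hand, pool $8,373.00 (≈ $12.6290 each)
Sale 1, sell 318: 318/663 × $8,373.00 → $4,016.00
After Purchase 4: 701 on hand, pool $8,629.00 (≈ $12.3096 each)
Sale 2, sell 29: 29/701 × $8,629.00 → $356.97
Total COGS = $4,016.00 + $356.97 = $4,372.97
Ending inventory (cost pool remaining) = $8,272.03

Ending inventory = $8,272.03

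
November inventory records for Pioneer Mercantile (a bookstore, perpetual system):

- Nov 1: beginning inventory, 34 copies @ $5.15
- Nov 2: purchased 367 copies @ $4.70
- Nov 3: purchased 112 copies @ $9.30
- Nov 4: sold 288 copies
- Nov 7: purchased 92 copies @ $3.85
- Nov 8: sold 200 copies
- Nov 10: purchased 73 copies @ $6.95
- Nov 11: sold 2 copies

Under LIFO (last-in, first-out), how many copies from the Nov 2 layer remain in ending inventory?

Nov 4, 288 sold [LIFO — newest first]: 112 @ $9.30 + 176 @ $4.70 = $1,868.80
Nov 8, 200 sold [LIFO — newest first]: 92 @ $3.85 + 108 @ $4.70 = $861.80
Nov 11, 2 sold [LIFO — newest first]: 2 @ $6.95 = $13.90
Total COGS = $1,868.80 + $861.80 + $13.90 = $2,744.50
Ending inventory: 34 @ $5.15 + 83 @ $4.70 + 71 @ $6.95 = $1,058.65

83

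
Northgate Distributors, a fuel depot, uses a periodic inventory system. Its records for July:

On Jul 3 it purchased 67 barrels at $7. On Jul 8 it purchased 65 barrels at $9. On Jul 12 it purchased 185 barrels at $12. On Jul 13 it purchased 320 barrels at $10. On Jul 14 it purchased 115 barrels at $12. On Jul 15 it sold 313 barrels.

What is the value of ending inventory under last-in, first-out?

Ending inventory = $4,494

Jul 15, 313 sold [LIFO — newest first]: 115 @ $12 + 198 @ $10 = $3,360
Ending inventory: 67 @ $7 + 65 @ $9 + 185 @ $12 + 122 @ $10 = $4,494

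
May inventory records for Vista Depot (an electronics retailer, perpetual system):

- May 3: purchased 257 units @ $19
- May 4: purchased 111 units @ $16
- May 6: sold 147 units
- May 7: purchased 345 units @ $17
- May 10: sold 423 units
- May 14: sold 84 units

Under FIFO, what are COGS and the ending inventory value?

COGS = $11,521; ending inventory = $1,003

May 6, 147 sold [FIFO — oldest first]: 147 @ $19 = $2,793
May 10, 423 sold [FIFO — oldest first]: 110 @ $19 + 111 @ $16 + 202 @ $17 = $7,300
May 14, 84 sold [FIFO — oldest first]: 84 @ $17 = $1,428
Total COGS = $2,793 + $7,300 + $1,428 = $11,521
Ending inventory: 59 @ $17 = $1,003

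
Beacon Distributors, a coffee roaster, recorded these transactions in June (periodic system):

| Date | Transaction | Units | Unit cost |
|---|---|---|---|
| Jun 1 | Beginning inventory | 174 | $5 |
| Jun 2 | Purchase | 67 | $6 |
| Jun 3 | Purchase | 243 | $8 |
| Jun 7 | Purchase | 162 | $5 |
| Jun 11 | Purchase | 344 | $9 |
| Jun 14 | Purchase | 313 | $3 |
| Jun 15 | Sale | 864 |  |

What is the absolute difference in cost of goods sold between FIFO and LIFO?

$783

FIFO COGS: 174 @ $5 + 67 @ $6 + 243 @ $8 + 162 @ $5 + 218 @ $9 = $5,988
LIFO COGS: 313 @ $3 + 344 @ $9 + 162 @ $5 + 45 @ $8 = $5,205
Difference = |$5,988 − $5,205| = $783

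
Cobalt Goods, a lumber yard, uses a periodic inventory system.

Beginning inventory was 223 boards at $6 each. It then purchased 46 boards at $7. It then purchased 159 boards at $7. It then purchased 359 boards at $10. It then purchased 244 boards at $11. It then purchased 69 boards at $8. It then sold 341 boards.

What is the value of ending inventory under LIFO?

Ending inventory = $6,083

Sale 1 (341) [LIFO — newest first]: 69 @ $8 + 244 @ $11 + 28 @ $10 = $3,516
Ending inventory: 223 @ $6 + 46 @ $7 + 159 @ $7 + 331 @ $10 = $6,083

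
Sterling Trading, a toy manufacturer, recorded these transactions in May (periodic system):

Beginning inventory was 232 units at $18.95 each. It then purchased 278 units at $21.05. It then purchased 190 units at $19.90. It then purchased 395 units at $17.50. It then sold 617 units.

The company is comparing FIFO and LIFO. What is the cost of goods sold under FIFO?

FIFO COGS: 232 @ $18.95 + 278 @ $21.05 + 107 @ $19.90 = $12,377.60
LIFO COGS: 395 @ $17.50 + 190 @ $19.90 + 32 @ $21.05 = $11,367.10

COGS = $12,377.60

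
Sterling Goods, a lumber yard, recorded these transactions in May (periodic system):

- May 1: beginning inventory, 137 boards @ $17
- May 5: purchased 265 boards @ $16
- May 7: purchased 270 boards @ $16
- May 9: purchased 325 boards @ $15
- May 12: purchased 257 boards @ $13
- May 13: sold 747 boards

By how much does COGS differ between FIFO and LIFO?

$1,158

FIFO COGS: 137 @ $17 + 265 @ $16 + 270 @ $16 + 75 @ $15 = $12,014
LIFO COGS: 257 @ $13 + 325 @ $15 + 165 @ $16 = $10,856
Difference = |$12,014 − $10,856| = $1,158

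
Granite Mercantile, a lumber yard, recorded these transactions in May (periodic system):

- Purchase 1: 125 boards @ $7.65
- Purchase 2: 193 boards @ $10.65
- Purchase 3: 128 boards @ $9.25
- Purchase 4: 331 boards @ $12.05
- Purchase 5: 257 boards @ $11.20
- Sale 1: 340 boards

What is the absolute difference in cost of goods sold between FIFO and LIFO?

FIFO COGS: 125 @ $7.65 + 193 @ $10.65 + 22 @ $9.25 = $3,215.20
LIFO COGS: 257 @ $11.20 + 83 @ $12.05 = $3,878.55
Difference = |$3,215.20 − $3,878.55| = $663.35

$663.35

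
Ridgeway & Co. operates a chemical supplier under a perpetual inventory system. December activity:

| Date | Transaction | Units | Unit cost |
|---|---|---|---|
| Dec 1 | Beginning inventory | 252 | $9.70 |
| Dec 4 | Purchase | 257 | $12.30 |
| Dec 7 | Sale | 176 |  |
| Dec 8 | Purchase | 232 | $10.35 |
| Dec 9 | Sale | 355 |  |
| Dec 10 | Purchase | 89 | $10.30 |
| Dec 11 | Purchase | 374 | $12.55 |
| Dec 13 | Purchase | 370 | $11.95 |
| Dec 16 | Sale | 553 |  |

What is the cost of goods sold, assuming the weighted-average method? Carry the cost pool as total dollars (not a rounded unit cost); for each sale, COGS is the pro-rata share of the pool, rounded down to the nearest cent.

COGS = $12,265.97

After Dec 1: 252 on hand, pool $2,444.40 (≈ $9.7000 each)
After Dec 4: 509 on hand, pool $5,605.50 (≈ $11.0128 each)
Dec 7, sell 176: 176/509 × $5,605.50 → $1,938.24
After Dec 8: 565 on hand, pool $6,068.46 (≈ $10.7406 each)
Dec 9, sell 355: 355/565 × $6,068.46 → $3,812.92
After Dec 10: 299 on hand, pool $3,172.24 (≈ $10.6095 each)
After Dec 11: 673 on hand, pool $7,865.94 (≈ $11.6879 each)
After Dec 13: 1043 on hand, pool $12,287.44 (≈ $11.7809 each)
Dec 16, sell 553: 553/1043 × $12,287.44 → $6,514.81
Total COGS = $1,938.24 + $3,812.92 + $6,514.81 = $12,265.97
Ending inventory (cost pool remaining) = $5,772.63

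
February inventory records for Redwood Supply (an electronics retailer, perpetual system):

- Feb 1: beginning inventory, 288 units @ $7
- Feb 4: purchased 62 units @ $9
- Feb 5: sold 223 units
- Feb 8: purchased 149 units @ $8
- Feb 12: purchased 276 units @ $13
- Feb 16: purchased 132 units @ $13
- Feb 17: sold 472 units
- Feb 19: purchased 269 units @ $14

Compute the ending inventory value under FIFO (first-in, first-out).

Ending inventory = $6,522

Feb 5, 223 sold [FIFO — oldest first]: 223 @ $7 = $1,561
Feb 17, 472 sold [FIFO — oldest first]: 65 @ $7 + 62 @ $9 + 149 @ $8 + 196 @ $13 = $4,753
Total COGS = $1,561 + $4,753 = $6,314
Ending inventory: 80 @ $13 + 132 @ $13 + 269 @ $14 = $6,522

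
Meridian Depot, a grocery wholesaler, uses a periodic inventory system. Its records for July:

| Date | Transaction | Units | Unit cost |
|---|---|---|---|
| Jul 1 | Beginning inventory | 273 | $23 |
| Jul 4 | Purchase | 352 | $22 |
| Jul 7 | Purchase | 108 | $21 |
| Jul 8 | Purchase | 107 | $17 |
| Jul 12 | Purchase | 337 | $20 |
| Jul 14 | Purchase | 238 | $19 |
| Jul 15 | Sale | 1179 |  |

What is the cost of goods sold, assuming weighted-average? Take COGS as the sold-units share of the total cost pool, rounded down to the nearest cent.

COGS = $24,473.20

Jul 15, sell 1179: 1179/1415 × $29,372.00 → $24,473.20
Ending inventory (cost pool remaining) = $4,898.80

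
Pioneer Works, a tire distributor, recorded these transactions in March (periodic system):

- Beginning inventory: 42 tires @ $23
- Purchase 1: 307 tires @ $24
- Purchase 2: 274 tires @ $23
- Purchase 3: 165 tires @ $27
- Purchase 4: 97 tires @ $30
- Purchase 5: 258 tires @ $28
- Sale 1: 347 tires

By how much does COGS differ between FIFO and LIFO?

$1,608

FIFO COGS: 42 @ $23 + 305 @ $24 = $8,286
LIFO COGS: 258 @ $28 + 89 @ $30 = $9,894
Difference = |$8,286 − $9,894| = $1,608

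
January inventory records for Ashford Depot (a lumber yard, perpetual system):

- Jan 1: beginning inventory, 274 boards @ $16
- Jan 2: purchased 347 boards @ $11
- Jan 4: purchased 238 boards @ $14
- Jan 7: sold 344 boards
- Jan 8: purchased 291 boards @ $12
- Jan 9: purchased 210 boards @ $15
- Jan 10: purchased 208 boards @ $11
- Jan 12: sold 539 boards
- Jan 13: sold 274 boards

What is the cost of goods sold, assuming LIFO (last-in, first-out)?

Jan 7, 344 sold [LIFO — newest first]: 238 @ $14 + 106 @ $11 = $4,498
Jan 12, 539 sold [LIFO — newest first]: 208 @ $11 + 210 @ $15 + 121 @ $12 = $6,890
Jan 13, 274 sold [LIFO — newest first]: 170 @ $12 + 104 @ $11 = $3,184
Total COGS = $4,498 + $6,890 + $3,184 = $14,572
Ending inventory: 274 @ $16 + 137 @ $11 = $5,891

COGS = $14,572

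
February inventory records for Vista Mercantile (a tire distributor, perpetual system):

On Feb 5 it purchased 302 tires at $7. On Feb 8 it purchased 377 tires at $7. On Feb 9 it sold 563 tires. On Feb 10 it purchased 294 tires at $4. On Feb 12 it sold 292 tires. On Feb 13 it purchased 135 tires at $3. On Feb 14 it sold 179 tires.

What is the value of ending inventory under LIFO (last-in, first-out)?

Ending inventory = $518

Feb 9, 563 sold [LIFO — newest first]: 377 @ $7 + 186 @ $7 = $3,941
Feb 12, 292 sold [LIFO — newest first]: 292 @ $4 = $1,168
Feb 14, 179 sold [LIFO — newest first]: 135 @ $3 + 2 @ $4 + 42 @ $7 = $707
Total COGS = $3,941 + $1,168 + $707 = $5,816
Ending inventory: 74 @ $7 = $518
Check: goods available $6,334 = COGS $5,816 + ending $518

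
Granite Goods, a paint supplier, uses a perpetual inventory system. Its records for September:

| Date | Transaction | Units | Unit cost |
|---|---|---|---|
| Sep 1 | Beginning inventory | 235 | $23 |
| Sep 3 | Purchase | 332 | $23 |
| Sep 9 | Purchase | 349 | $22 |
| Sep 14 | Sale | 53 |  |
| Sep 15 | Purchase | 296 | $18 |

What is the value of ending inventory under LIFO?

Ending inventory = $24,881

Sep 14, 53 sold [LIFO — newest first]: 53 @ $22 = $1,166
Ending inventory: 235 @ $23 + 332 @ $23 + 296 @ $22 + 296 @ $18 = $24,881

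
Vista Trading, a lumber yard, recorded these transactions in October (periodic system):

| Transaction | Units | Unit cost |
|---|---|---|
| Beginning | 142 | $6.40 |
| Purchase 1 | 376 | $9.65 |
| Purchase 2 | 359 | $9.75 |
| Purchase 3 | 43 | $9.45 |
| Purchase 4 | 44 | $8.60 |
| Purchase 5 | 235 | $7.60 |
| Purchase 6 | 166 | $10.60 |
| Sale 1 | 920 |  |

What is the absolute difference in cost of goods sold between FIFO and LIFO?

FIFO COGS: 142 @ $6.40 + 376 @ $9.65 + 359 @ $9.75 + 43 @ $9.45 = $8,443.80
LIFO COGS: 166 @ $10.60 + 235 @ $7.60 + 44 @ $8.60 + 43 @ $9.45 + 359 @ $9.75 + 73 @ $9.65 = $8,535.05
Difference = |$8,443.80 − $8,535.05| = $91.25

$91.25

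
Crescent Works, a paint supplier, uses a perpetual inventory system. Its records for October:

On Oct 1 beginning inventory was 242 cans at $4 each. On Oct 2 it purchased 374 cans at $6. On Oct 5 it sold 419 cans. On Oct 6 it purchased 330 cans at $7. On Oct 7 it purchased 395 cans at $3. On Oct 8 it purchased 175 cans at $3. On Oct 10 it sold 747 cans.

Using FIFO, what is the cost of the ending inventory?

Ending inventory = $1,050

Oct 5, 419 sold [FIFO — oldest first]: 242 @ $4 + 177 @ $6 = $2,030
Oct 10, 747 sold [FIFO — oldest first]: 197 @ $6 + 330 @ $7 + 220 @ $3 = $4,152
Total COGS = $2,030 + $4,152 = $6,182
Ending inventory: 175 @ $3 + 175 @ $3 = $1,050
Check: goods available $7,232 = COGS $6,182 + ending $1,050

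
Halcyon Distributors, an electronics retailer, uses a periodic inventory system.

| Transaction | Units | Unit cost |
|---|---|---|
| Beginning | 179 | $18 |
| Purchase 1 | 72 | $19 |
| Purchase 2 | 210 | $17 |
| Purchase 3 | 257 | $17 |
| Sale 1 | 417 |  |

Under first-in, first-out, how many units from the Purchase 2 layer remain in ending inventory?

Sale 1 (417) [FIFO — oldest first]: 179 @ $18 + 72 @ $19 + 166 @ $17 = $7,412
Ending inventory: 44 @ $17 + 257 @ $17 = $5,117
Check: goods available $12,529 = COGS $7,412 + ending $5,117

44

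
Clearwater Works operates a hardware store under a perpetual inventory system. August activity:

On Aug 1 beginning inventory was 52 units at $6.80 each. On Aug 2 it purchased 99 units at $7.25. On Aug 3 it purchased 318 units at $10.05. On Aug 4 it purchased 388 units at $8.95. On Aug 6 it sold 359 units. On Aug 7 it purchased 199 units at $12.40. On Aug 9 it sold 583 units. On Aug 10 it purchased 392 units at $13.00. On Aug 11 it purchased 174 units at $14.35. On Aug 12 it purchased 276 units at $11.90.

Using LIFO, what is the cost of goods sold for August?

Aug 6, 359 sold [LIFO — newest first]: 359 @ $8.95 = $3,213.05
Aug 9, 583 sold [LIFO — newest first]: 199 @ $12.40 + 29 @ $8.95 + 318 @ $10.05 + 37 @ $7.25 = $6,191.30
Total COGS = $3,213.05 + $6,191.30 = $9,404.35
Ending inventory: 52 @ $6.80 + 62 @ $7.25 + 392 @ $13.00 + 174 @ $14.35 + 276 @ $11.90 = $11,680.40
Check: goods available $21,084.75 = COGS $9,404.35 + ending $11,680.40

COGS = $9,404.35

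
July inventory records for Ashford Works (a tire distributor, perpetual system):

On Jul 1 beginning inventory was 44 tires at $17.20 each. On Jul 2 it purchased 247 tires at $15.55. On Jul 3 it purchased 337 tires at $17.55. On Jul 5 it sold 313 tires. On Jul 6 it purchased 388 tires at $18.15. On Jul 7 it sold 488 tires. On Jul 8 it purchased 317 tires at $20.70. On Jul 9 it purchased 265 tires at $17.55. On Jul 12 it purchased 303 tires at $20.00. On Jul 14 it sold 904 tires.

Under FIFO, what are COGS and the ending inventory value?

Jul 5, 313 sold [FIFO — oldest first]: 44 @ $17.20 + 247 @ $15.55 + 22 @ $17.55 = $4,983.75
Jul 7, 488 sold [FIFO — oldest first]: 315 @ $17.55 + 173 @ $18.15 = $8,668.20
Jul 14, 904 sold [FIFO — oldest first]: 215 @ $18.15 + 317 @ $20.70 + 265 @ $17.55 + 107 @ $20.00 = $17,254.90
Total COGS = $4,983.75 + $8,668.20 + $17,254.90 = $30,906.85
Ending inventory: 196 @ $20.00 = $3,920.00

COGS = $30,906.85; ending inventory = $3,920.00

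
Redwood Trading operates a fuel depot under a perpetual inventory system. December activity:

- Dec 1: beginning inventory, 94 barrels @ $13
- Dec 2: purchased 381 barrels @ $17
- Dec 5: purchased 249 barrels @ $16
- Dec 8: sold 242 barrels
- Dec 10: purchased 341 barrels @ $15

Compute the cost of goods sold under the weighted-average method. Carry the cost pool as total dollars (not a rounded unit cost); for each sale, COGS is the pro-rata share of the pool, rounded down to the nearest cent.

COGS = $3,905.09

After Dec 1: 94 on hand, pool $1,222.00 (≈ $13.0000 each)
After Dec 2: 475 on hand, pool $7,699.00 (≈ $16.2084 each)
After Dec 5: 724 on hand, pool $11,683.00 (≈ $16.1367 each)
Dec 8, sell 242: 242/724 × $11,683.00 → $3,905.09
After Dec 10: 823 on hand, pool $12,892.91 (≈ $15.6657 each)
Ending inventory (cost pool remaining) = $12,892.91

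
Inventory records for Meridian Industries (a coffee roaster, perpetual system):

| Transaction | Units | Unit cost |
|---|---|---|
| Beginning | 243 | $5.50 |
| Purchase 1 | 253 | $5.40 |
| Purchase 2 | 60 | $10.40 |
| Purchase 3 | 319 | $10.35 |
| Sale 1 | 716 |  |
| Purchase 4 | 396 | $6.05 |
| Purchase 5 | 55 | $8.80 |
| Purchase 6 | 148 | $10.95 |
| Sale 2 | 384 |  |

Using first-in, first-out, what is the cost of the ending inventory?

Ending inventory = $3,139.15

Sale 1 (716) [FIFO — oldest first]: 243 @ $5.50 + 253 @ $5.40 + 60 @ $10.40 + 160 @ $10.35 = $4,982.70
Sale 2 (384) [FIFO — oldest first]: 159 @ $10.35 + 225 @ $6.05 = $3,006.90
Total COGS = $4,982.70 + $3,006.90 = $7,989.60
Ending inventory: 171 @ $6.05 + 55 @ $8.80 + 148 @ $10.95 = $3,139.15
Check: goods available $11,128.75 = COGS $7,989.60 + ending $3,139.15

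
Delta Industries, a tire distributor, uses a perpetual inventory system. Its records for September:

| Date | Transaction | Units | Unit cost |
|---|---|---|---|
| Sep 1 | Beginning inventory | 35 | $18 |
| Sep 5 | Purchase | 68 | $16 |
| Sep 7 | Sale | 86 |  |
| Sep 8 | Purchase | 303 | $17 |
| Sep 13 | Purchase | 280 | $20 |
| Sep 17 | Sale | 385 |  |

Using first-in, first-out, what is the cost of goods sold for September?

COGS = $8,169

Sep 7, 86 sold [FIFO — oldest first]: 35 @ $18 + 51 @ $16 = $1,446
Sep 17, 385 sold [FIFO — oldest first]: 17 @ $16 + 303 @ $17 + 65 @ $20 = $6,723
Total COGS = $1,446 + $6,723 = $8,169
Ending inventory: 215 @ $20 = $4,300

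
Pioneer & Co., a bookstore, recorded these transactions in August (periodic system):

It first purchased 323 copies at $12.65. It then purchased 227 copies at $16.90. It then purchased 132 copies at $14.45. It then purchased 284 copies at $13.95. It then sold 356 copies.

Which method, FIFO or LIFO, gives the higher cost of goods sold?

LIFO

FIFO COGS: 323 @ $12.65 + 33 @ $16.90 = $4,643.65
LIFO COGS: 284 @ $13.95 + 72 @ $14.45 = $5,002.20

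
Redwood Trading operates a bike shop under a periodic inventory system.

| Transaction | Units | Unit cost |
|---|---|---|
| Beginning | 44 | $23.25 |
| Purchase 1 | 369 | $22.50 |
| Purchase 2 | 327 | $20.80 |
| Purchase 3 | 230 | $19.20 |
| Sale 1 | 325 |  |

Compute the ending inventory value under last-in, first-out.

Ending inventory = $14,151.10

Sale 1 (325) [LIFO — newest first]: 230 @ $19.20 + 95 @ $20.80 = $6,392.00
Ending inventory: 44 @ $23.25 + 369 @ $22.50 + 232 @ $20.80 = $14,151.10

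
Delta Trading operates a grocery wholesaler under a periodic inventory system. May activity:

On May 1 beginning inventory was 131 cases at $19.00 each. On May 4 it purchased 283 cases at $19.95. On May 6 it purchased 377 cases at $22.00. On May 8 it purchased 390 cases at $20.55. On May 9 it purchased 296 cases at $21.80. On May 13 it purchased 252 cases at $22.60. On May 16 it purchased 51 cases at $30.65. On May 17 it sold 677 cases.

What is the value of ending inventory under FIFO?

May 17, 677 sold [FIFO — oldest first]: 131 @ $19.00 + 283 @ $19.95 + 263 @ $22.00 = $13,920.85
Ending inventory: 114 @ $22.00 + 390 @ $20.55 + 296 @ $21.80 + 252 @ $22.60 + 51 @ $30.65 = $24,233.65

Ending inventory = $24,233.65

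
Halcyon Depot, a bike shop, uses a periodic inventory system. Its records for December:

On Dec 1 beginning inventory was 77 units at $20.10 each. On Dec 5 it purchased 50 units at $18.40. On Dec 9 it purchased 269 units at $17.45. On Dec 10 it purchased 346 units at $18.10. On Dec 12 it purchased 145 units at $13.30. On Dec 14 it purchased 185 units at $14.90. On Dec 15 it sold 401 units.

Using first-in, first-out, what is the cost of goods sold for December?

COGS = $7,252.25

Dec 15, 401 sold [FIFO — oldest first]: 77 @ $20.10 + 50 @ $18.40 + 269 @ $17.45 + 5 @ $18.10 = $7,252.25
Ending inventory: 341 @ $18.10 + 145 @ $13.30 + 185 @ $14.90 = $10,857.10
Check: goods available $18,109.35 = COGS $7,252.25 + ending $10,857.10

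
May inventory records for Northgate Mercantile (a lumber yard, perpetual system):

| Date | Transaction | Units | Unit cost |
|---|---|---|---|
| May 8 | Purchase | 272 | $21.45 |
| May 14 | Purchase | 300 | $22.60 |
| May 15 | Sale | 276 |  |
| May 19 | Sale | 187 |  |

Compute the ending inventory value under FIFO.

May 15, 276 sold [FIFO — oldest first]: 272 @ $21.45 + 4 @ $22.60 = $5,924.80
May 19, 187 sold [FIFO — oldest first]: 187 @ $22.60 = $4,226.20
Total COGS = $5,924.80 + $4,226.20 = $10,151.00
Ending inventory: 109 @ $22.60 = $2,463.40

Ending inventory = $2,463.40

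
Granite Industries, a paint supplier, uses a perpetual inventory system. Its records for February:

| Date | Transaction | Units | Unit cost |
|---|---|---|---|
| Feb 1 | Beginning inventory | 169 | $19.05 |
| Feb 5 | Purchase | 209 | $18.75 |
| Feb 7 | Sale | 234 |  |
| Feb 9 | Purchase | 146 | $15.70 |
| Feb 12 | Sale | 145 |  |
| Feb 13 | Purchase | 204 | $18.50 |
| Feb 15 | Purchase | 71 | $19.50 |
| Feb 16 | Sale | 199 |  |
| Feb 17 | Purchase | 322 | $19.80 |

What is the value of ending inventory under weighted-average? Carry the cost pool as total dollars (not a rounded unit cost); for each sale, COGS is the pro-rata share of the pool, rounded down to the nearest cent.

After Feb 1: 169 on hand, pool $3,219.45 (≈ $19.0500 each)
After Feb 5: 378 on hand, pool $7,138.20 (≈ $18.8841 each)
Feb 7, sell 234: 234/378 × $7,138.20 → $4,418.88
After Feb 9: 290 on hand, pool $5,011.52 (≈ $17.2811 each)
Feb 12, sell 145: 145/290 × $5,011.52 → $2,505.76
After Feb 13: 349 on hand, pool $6,279.76 (≈ $17.9936 each)
After Feb 15: 420 on hand, pool $7,664.26 (≈ $18.2482 each)
Feb 16, sell 199: 199/420 × $7,664.26 → $3,631.39
After Feb 17: 543 on hand, pool $10,408.47 (≈ $19.1685 each)
Total COGS = $4,418.88 + $2,505.76 + $3,631.39 = $10,556.03
Ending inventory (cost pool remaining) = $10,408.47

Ending inventory = $10,408.47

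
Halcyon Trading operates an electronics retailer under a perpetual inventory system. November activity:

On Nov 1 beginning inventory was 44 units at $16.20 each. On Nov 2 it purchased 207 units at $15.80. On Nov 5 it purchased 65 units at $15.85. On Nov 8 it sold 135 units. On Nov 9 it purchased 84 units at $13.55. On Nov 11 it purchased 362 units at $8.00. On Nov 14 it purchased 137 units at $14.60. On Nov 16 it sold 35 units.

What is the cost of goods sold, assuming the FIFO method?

Nov 8, 135 sold [FIFO — oldest first]: 44 @ $16.20 + 91 @ $15.80 = $2,150.60
Nov 16, 35 sold [FIFO — oldest first]: 35 @ $15.80 = $553.00
Total COGS = $2,150.60 + $553.00 = $2,703.60
Ending inventory: 81 @ $15.80 + 65 @ $15.85 + 84 @ $13.55 + 362 @ $8.00 + 137 @ $14.60 = $8,344.45
Check: goods available $11,048.05 = COGS $2,703.60 + ending $8,344.45

COGS = $2,703.60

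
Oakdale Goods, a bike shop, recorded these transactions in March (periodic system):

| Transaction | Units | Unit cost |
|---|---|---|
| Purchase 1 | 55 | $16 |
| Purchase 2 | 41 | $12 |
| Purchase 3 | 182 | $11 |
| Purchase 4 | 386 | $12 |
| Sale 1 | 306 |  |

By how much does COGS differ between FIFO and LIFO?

$38

FIFO COGS: 55 @ $16 + 41 @ $12 + 182 @ $11 + 28 @ $12 = $3,710
LIFO COGS: 306 @ $12 = $3,672
Difference = |$3,710 − $3,672| = $38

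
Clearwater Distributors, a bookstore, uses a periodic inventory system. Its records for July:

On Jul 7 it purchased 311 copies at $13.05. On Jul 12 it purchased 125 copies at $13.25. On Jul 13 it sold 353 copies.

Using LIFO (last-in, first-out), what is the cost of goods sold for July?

COGS = $4,631.65

Jul 13, 353 sold [LIFO — newest first]: 125 @ $13.25 + 228 @ $13.05 = $4,631.65
Ending inventory: 83 @ $13.05 = $1,083.15
Check: goods available $5,714.80 = COGS $4,631.65 + ending $1,083.15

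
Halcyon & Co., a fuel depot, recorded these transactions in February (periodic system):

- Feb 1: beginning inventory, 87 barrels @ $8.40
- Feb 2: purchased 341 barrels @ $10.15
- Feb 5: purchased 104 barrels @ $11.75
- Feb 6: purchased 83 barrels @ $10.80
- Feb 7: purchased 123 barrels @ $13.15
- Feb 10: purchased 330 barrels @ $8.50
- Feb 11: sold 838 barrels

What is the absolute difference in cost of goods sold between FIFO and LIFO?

$227.25

FIFO COGS: 87 @ $8.40 + 341 @ $10.15 + 104 @ $11.75 + 83 @ $10.80 + 123 @ $13.15 + 100 @ $8.50 = $8,777.80
LIFO COGS: 330 @ $8.50 + 123 @ $13.15 + 83 @ $10.80 + 104 @ $11.75 + 198 @ $10.15 = $8,550.55
Difference = |$8,777.80 − $8,550.55| = $227.25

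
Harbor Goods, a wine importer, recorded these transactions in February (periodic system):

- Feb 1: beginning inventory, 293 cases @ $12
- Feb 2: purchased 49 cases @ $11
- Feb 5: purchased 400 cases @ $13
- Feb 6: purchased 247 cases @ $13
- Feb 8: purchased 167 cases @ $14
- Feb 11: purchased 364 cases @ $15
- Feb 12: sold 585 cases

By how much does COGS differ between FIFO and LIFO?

$1,286

FIFO COGS: 293 @ $12 + 49 @ $11 + 243 @ $13 = $7,214
LIFO COGS: 364 @ $15 + 167 @ $14 + 54 @ $13 = $8,500
Difference = |$7,214 − $8,500| = $1,286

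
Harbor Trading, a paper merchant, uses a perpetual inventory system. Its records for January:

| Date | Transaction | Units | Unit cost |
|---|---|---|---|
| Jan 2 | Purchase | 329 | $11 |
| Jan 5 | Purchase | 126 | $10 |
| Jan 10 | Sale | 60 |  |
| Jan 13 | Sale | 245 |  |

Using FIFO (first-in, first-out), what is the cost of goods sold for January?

COGS = $3,355

Jan 10, 60 sold [FIFO — oldest first]: 60 @ $11 = $660
Jan 13, 245 sold [FIFO — oldest first]: 245 @ $11 = $2,695
Total COGS = $660 + $2,695 = $3,355
Ending inventory: 24 @ $11 + 126 @ $10 = $1,524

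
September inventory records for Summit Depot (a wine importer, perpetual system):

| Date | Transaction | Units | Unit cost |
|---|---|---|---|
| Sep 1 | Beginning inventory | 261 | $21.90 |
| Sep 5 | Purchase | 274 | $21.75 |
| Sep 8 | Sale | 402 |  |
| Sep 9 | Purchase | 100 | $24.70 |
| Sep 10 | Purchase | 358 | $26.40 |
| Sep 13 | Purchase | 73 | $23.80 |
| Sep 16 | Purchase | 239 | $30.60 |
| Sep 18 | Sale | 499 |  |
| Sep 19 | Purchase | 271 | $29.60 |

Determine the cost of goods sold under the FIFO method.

COGS = $21,167.80

Sep 8, 402 sold [FIFO — oldest first]: 261 @ $21.90 + 141 @ $21.75 = $8,782.65
Sep 18, 499 sold [FIFO — oldest first]: 133 @ $21.75 + 100 @ $24.70 + 266 @ $26.40 = $12,385.15
Total COGS = $8,782.65 + $12,385.15 = $21,167.80
Ending inventory: 92 @ $26.40 + 73 @ $23.80 + 239 @ $30.60 + 271 @ $29.60 = $19,501.20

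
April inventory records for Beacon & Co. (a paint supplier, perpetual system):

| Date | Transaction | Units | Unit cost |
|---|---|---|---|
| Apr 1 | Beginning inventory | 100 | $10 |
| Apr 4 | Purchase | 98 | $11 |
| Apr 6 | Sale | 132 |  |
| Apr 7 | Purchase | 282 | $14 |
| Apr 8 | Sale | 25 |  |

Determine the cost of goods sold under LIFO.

Apr 6, 132 sold [LIFO — newest first]: 98 @ $11 + 34 @ $10 = $1,418
Apr 8, 25 sold [LIFO — newest first]: 25 @ $14 = $350
Total COGS = $1,418 + $350 = $1,768
Ending inventory: 66 @ $10 + 257 @ $14 = $4,258
Check: goods available $6,026 = COGS $1,768 + ending $4,258

COGS = $1,768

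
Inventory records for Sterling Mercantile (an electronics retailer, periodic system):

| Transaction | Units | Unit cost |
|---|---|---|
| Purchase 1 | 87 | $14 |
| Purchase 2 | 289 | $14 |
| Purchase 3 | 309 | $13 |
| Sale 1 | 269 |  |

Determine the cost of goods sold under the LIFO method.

COGS = $3,497

Sale 1 (269) [LIFO — newest first]: 269 @ $13 = $3,497
Ending inventory: 87 @ $14 + 289 @ $14 + 40 @ $13 = $5,784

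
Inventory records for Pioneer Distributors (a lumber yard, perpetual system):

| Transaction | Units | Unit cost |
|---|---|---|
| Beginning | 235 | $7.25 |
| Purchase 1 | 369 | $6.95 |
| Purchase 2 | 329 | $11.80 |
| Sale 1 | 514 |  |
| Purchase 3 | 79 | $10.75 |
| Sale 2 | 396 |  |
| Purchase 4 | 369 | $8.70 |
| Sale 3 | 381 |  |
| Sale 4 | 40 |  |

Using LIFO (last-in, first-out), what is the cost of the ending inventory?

Ending inventory = $362.50

Sale 1 (514) [LIFO — newest first]: 329 @ $11.80 + 185 @ $6.95 = $5,167.95
Sale 2 (396) [LIFO — newest first]: 79 @ $10.75 + 184 @ $6.95 + 133 @ $7.25 = $3,092.30
Sale 3 (381) [LIFO — newest first]: 369 @ $8.70 + 12 @ $7.25 = $3,297.30
Sale 4 (40) [LIFO — newest first]: 40 @ $7.25 = $290.00
Total COGS = $5,167.95 + $3,092.30 + $3,297.30 + $290.00 = $11,847.55
Ending inventory: 50 @ $7.25 = $362.50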